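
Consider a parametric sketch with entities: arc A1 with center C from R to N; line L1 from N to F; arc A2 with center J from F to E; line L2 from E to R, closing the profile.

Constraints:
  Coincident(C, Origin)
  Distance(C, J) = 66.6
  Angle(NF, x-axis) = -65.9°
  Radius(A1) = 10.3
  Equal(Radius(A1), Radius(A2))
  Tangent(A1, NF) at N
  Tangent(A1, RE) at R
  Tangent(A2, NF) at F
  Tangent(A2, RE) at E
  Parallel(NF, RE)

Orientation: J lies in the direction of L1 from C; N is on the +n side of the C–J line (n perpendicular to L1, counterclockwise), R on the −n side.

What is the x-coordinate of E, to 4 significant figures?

17.79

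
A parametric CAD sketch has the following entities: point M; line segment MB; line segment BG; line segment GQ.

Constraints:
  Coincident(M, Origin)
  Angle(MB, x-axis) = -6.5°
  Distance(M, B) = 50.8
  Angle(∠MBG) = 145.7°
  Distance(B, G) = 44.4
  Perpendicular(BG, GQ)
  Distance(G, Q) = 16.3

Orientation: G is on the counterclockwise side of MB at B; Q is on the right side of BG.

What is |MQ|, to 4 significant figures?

97.35

M is at the origin; MB runs at -6.5° with length 50.8, so B = 50.8·(cos -6.5°, sin -6.5°) = (50.47, -5.751). ∠MBG = 145.7°, so BG runs at -6.5° + (180° − 145.7°) = 27.80° from the x-axis; with |BG| = 44.4, G = B + 44.4·(cos 27.80°, sin 27.80°) = (89.75, 14.96). BG is perpendicular to GQ; with |GQ| = 16.3 on the right of BG, Q = G + 16.3·(0.4664, -0.8846) = (97.35, 0.5382). Then |MQ| = |Q − M| = 97.35.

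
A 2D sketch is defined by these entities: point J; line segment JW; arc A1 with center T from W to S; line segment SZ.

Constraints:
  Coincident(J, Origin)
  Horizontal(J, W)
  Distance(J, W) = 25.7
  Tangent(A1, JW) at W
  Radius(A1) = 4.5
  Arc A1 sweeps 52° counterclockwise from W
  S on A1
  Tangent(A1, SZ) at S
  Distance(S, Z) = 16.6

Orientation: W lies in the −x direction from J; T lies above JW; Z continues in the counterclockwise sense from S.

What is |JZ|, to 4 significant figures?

19.02

J is at the origin; JW is horizontal with |JW| = 25.7 and W on the −x side, so W = (-25.70, 0.000). Since A1 is tangent to JW there, TW ⟂ JW, so T = W + (0, 4.5) = (-25.70, 4.500). On A1, W sits at bearing -90° from T; a 52° counterclockwise sweep puts S at bearing -38°, so S = T + 4.5·(cos -38°, sin -38°) = (-22.15, 1.730). A1 meets SZ tangentially, so TS is at right angles to SZ, so SZ runs along (−sin -38°, cos -38°); with |SZ| = 16.6, Z = (-11.93, 14.81). Then |JZ| = |Z − J| = 19.02.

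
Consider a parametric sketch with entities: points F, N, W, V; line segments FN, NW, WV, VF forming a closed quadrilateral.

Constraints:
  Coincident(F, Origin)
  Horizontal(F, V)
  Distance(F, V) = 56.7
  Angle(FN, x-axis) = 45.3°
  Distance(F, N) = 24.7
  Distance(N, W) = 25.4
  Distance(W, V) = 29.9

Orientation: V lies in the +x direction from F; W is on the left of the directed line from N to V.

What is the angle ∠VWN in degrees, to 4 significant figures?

102.0°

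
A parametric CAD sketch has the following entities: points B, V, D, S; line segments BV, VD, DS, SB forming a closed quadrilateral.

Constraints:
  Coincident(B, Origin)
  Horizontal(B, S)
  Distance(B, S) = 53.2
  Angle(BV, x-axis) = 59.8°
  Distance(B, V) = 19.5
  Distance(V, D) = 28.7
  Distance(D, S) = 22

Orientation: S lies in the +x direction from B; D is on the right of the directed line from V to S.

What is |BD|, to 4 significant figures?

31.38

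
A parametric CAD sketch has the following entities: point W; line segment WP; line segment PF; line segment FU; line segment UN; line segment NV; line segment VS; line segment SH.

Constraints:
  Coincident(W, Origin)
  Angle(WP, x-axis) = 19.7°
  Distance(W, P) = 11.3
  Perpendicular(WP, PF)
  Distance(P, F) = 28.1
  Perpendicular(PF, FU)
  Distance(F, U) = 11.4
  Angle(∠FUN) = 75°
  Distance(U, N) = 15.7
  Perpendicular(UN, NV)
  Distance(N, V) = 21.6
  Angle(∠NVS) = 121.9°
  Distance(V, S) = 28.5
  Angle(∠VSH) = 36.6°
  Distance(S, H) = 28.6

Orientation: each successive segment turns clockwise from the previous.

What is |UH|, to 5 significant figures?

10.245

∠NVS = 121.9° gives VS at -53.400° from the x-axis; with |VS| = 28.5, S = (46.612, -31.952). ∠VSH = 36.6° gives SH at 163.20° from the x-axis; with |SH| = 28.6, H = (19.232, -23.686). Then |UH| = |H − U| = 10.245.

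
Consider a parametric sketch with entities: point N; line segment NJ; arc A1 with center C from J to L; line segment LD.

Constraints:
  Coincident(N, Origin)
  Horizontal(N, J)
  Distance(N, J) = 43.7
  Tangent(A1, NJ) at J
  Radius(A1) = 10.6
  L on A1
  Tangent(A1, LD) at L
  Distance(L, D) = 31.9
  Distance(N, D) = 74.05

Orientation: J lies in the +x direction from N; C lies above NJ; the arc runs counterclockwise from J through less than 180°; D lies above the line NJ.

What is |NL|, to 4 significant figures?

54.24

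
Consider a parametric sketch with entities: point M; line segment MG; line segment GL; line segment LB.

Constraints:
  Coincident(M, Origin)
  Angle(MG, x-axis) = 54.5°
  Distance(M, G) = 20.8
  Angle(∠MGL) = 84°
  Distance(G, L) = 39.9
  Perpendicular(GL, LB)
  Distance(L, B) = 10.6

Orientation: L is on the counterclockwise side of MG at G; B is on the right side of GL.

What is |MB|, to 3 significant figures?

49.0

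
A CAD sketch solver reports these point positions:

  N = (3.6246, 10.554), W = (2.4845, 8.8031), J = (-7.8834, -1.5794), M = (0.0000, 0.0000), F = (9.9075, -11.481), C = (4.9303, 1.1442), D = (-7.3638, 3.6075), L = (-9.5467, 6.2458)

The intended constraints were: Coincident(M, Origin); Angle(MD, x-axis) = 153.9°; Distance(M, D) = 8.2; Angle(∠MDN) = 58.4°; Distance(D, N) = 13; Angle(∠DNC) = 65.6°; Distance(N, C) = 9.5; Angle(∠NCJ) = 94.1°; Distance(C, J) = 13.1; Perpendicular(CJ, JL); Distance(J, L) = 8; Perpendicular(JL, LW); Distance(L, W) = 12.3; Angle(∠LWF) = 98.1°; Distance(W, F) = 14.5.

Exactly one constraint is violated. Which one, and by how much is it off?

Distance(W, F) = 14.5 — off by 7.10.

M = (0.00, 0.00) ✓; MD at 153.9° ✓; |MD| = 8.200 ✓; ∠MDN = 58.40° ✓; |DN| = 13.00 ✓; ∠DNC = 65.60° ✓; |NC| = 9.500 ✓; ∠NCJ = 94.10° ✓; |CJ| = 13.10 ✓; ∠(CJ, JL) = 90.00° ✓; |JL| = 8.000 ✓; ∠(JL, LW) = 90.00° ✓; |LW| = 12.30 ✓; ∠LWF = 98.10° ✓; |WF| = 21.60 ✗.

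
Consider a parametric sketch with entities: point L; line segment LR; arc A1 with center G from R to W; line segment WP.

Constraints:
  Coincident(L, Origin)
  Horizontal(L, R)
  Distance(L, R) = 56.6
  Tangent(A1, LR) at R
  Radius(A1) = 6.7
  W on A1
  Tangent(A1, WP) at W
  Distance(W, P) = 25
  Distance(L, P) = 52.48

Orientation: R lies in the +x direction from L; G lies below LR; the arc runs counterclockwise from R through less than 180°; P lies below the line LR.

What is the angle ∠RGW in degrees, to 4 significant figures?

75.01°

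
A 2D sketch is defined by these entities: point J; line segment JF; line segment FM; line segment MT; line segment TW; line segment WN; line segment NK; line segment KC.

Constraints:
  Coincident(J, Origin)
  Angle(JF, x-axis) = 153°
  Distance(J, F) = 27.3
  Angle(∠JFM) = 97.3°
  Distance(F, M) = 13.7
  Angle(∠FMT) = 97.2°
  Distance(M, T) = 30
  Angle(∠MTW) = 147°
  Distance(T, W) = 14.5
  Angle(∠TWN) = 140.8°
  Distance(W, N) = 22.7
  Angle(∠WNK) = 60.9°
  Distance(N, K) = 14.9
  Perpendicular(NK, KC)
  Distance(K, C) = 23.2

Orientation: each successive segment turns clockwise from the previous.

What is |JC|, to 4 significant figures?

21.91

J is at the origin; JF runs at 153.0° with length 27.3, so F = (-24.32, 12.39). ∠JFM = 97.3° gives FM at 70.30° from the x-axis; with |FM| = 13.7, M = (-19.71, 25.29). ∠FMT = 97.2° gives MT at -12.50° from the x-axis; with |MT| = 30.0, T = (9.583, 18.80). ∠MTW = 147.0° gives TW at -45.50° from the x-axis; with |TW| = 14.5, W = (19.75, 8.457). ∠TWN = 140.8° gives WN at -84.70° from the x-axis; with |WN| = 22.7, N = (21.84, -14.15). ∠WNK = 60.9° gives NK at 156.2° from the x-axis; with |NK| = 14.9, K = (8.210, -8.133). The perpendicularity gives KC at right angles to NK, so KC runs at 66.20°; with |KC| = 23.2, C = (17.57, 13.09). Then |JC| = |C − J| = 21.91.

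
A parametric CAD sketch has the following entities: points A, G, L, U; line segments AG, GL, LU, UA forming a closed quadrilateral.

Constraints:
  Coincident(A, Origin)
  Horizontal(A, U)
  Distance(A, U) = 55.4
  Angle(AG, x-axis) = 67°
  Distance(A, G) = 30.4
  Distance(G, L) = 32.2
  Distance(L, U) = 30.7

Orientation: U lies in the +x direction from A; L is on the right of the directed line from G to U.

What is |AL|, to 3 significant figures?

24.8

A is at the origin; AU is horizontal with |AU| = 55.4 and U in +x, so U = (55.4, 0). AG runs at 67.0° with |AG| = 30.4, so G = (11.9, 28.0). L is determined by |GL| = 32.2 and |LU| = 30.7 together: it lies at the intersection of circle(G, 32.2) and circle(U, 30.7). With |GU| = 51.7, the foot of the radical line on GU is 26.8 from G and the perpendicular offset is √(32.2² − 26.8²) = 17.9. Taking the right-of-GU solution: L = (24.7, -1.54).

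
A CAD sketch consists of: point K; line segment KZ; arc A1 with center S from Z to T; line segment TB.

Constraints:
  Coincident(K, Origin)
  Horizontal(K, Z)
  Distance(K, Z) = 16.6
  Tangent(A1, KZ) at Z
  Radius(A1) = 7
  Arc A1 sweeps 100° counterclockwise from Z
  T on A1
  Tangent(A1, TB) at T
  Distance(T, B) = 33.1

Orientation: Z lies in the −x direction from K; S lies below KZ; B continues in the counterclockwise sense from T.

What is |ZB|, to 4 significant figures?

40.83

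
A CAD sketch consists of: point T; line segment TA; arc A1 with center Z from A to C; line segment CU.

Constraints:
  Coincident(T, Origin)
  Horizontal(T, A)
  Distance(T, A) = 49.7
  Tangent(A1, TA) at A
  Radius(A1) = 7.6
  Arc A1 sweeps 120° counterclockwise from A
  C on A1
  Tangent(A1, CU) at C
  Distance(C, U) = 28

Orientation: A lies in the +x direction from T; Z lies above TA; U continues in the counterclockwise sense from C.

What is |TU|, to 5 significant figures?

55.304

On A1, A sits at bearing -90° from Z; a 120° counterclockwise sweep puts C at bearing 30°, so C = Z + 7.6·(cos 30°, sin 30°) = (56.282, 11.400). The tangent condition forces ZC to be normal to CU, so CU runs along (−sin 30°, cos 30°); with |CU| = 28.0, U = (42.282, 35.649). Then |TU| = |U − T| = 55.304.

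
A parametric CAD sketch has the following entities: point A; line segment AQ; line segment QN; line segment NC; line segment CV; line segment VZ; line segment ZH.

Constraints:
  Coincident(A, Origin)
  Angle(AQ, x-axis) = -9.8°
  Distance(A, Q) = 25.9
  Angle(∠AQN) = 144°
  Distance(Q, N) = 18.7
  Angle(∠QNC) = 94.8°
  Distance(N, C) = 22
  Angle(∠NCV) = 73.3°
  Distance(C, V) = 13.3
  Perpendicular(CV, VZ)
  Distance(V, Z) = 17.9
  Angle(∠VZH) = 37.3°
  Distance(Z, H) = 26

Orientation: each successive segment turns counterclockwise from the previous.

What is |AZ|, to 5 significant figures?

34.912

∠NCV = 73.3° gives CV at -141.90° from the x-axis; with |CV| = 13.3, V = (23.807, 16.124). CV ⟂ VZ, so VZ runs at -51.900°; with |VZ| = 17.9, Z = (34.852, 2.0382). Then |AZ| = |Z − A| = 34.912.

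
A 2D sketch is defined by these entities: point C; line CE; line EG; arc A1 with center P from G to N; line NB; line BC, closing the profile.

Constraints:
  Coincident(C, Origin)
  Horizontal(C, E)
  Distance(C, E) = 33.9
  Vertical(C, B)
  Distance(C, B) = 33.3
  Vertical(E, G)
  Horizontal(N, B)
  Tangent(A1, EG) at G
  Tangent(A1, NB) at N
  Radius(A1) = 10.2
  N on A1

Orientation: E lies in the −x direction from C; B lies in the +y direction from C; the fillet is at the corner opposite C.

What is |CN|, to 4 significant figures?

40.87

The virtual corner opposite C is at (-33.90, 33.30). Tangency of A1 to EG means the radius PG is perpendicular to EG and A1 meets NB tangentially, so PN is at right angles to NB, with radius 10.2, so the center P sits 10.2 in from both sides at P = (-23.70, 23.10). That places the tangent points at G = (-33.90, 23.10) on EG and N = (-23.70, 33.30) on NB. Then |CN| = |N − C| = 40.87.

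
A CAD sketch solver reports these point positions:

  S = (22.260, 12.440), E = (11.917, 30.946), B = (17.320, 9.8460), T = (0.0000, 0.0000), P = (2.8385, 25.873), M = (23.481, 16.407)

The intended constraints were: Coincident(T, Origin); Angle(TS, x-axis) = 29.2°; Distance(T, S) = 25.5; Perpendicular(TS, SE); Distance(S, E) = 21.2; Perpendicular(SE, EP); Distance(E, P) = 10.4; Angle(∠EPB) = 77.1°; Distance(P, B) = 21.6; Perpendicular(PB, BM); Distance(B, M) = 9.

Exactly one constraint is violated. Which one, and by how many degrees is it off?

Perpendicular(PB, BM) — off by 4.70°.

T = (0.00, 0.00) ✓; TS at 29.20° ✓; |TS| = 25.50 ✓; ∠(TS, SE) = 90.00° ✓; |SE| = 21.20 ✓; ∠(SE, EP) = 90.00° ✓; |EP| = 10.40 ✓; ∠EPB = 77.10° ✓; |PB| = 21.60 ✓; ∠(PB, BM) = 94.70° ✗; |BM| = 9.000 ✓.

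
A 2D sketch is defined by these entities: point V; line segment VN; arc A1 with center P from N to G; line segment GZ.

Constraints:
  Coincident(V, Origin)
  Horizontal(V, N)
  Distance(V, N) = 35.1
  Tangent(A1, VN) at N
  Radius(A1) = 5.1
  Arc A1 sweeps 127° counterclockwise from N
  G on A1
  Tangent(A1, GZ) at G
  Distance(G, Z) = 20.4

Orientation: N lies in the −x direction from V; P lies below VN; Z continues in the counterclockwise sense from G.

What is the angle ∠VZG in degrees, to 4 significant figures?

84.71°

V is at the origin; V and N share the same y with |VN| = 35.1 and N on the −x side, so N = (-35.10, 0.000). Tangency of A1 to VN means the radius PN is perpendicular to VN, so P = N + (0, -5.1) = (-35.10, -5.100). On A1, N sits at bearing 90° from P; a 127° counterclockwise sweep puts G at bearing 217°, so G = P + 5.1·(cos 217°, sin 217°) = (-39.17, -8.169). A1 meets GZ tangentially, so PG is at right angles to GZ, so GZ runs along (−sin 217°, cos 217°); with |GZ| = 20.4, Z = (-26.90, -24.46). Then cos ∠VZG = ZV·ZG / (|ZV||ZG|), giving 84.71°.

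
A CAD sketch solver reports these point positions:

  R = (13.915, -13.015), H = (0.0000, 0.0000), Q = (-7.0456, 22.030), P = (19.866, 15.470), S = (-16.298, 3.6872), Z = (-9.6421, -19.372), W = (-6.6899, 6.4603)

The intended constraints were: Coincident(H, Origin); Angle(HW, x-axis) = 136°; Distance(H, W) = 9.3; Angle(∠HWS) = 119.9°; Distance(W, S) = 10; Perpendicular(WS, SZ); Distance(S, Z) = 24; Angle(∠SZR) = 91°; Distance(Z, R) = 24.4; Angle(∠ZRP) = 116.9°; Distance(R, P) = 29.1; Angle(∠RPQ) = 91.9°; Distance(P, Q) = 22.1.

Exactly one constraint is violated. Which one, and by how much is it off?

Distance(P, Q) = 22.1 — off by 5.60.

H = (0.00, 0.00) ✓; HW at 136.0° ✓; |HW| = 9.300 ✓; ∠HWS = 119.9° ✓; |WS| = 10.00 ✓; ∠(WS, SZ) = 90.00° ✓; |SZ| = 24.00 ✓; ∠SZR = 91.00° ✓; |ZR| = 24.40 ✓; ∠ZRP = 116.9° ✓; |RP| = 29.10 ✓; ∠RPQ = 91.90° ✓; |PQ| = 27.70 ✗.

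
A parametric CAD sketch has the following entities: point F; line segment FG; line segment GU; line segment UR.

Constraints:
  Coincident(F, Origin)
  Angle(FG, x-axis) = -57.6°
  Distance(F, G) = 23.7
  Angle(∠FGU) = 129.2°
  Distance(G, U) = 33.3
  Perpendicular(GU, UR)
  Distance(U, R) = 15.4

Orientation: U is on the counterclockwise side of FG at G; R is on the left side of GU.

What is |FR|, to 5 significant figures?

48.370

F is at the origin; FG runs at -57.6° with length 23.7, so G = 23.7·(cos -57.6°, sin -57.6°) = (12.699, -20.011). ∠FGU = 129.2°, so GU runs at -57.6° + (180° − 129.2°) = -6.8000° from the x-axis; with |GU| = 33.3, U = G + 33.3·(cos -6.8000°, sin -6.8000°) = (45.765, -23.953). GU ⟂ UR; with |UR| = 15.4 on the left of GU, R = U + 15.4·(0.11840, 0.99297) = (47.588, -8.6618). Then |FR| = |R − F| = 48.370.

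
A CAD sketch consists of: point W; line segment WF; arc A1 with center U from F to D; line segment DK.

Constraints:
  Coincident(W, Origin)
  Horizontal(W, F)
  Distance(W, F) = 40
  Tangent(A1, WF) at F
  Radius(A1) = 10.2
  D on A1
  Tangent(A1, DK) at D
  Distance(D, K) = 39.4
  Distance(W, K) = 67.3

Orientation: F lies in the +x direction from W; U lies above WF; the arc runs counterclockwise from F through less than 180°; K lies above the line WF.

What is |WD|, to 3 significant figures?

51.4

Checks: |WF| = 40.00 ✓; |UD| = 10.20 ✓; ∠(UD, DK) = 90.00° ✓; |DK| = 39.40 ✓; |WK| = 67.30 ✓.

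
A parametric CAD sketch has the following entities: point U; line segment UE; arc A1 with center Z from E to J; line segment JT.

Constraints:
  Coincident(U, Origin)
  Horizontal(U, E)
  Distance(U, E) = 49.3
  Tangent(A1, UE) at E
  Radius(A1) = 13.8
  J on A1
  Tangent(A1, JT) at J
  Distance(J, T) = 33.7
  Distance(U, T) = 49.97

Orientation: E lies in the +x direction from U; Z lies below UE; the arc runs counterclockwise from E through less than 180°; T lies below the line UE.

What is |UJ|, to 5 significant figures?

37.396

U is at the origin; UE is horizontal with |UE| = 49.3 and E on the +x side, so E = (49.300, 0.0000). Since A1 is tangent to UE there, ZE ⟂ UE, so Z = E + (0, -13.8) = (49.300, -13.800). Since ZJ ⟂ JT (tangency), |ZT| = √(13.8² + 33.7²) = 36.416 regardless of where J sits on A1. So T lies on both circle(U, 49.97) and circle(Z, 36.416); the below-UE intersection is T = (26.619, -42.290). J is the foot of the tangent from T: J = (36.052, -9.9372).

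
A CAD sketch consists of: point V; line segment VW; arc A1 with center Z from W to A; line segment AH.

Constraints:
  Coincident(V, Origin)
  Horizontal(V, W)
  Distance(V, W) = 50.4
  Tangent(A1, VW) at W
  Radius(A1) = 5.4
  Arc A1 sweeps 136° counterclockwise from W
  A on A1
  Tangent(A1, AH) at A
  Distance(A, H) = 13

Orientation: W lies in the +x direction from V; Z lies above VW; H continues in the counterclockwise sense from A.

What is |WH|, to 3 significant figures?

19.2

V is at the origin; V and W share the same y with |VW| = 50.4 and W on the +x side, so W = (50.4, 0.00). Since A1 is tangent to VW there, ZW ⟂ VW, so Z = W + (0, 5.4) = (50.4, 5.40). On A1, W sits at bearing -90° from Z; a 136° counterclockwise sweep puts A at bearing 46°, so A = Z + 5.4·(cos 46°, sin 46°) = (54.2, 9.28). A1 meets AH tangentially, so ZA is at right angles to AH, so AH runs along (−sin 46°, cos 46°); with |AH| = 13.0, H = (44.8, 18.3). Then |WH| = |H − W| = 19.2.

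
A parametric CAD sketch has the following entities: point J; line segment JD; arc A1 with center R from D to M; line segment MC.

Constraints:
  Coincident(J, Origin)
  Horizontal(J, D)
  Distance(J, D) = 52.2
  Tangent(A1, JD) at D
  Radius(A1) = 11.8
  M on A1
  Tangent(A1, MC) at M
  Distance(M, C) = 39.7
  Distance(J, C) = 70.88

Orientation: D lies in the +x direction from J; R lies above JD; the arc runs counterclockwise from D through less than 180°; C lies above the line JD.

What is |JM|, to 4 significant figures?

65.15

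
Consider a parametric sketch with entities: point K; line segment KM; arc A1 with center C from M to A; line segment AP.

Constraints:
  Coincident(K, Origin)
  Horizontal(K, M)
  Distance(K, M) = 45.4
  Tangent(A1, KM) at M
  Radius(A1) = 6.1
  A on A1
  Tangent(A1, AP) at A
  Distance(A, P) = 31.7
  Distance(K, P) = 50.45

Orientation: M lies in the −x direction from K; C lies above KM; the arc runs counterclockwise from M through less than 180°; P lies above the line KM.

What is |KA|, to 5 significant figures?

39.709

Checks: ∠(CM, MK) = 90.00° ✓; |CM| = 6.100 ✓; |CA| = 6.100 ✓; ∠(CA, AP) = 90.00° ✓; |AP| = 31.70 ✓; |KP| = 50.45 ✓.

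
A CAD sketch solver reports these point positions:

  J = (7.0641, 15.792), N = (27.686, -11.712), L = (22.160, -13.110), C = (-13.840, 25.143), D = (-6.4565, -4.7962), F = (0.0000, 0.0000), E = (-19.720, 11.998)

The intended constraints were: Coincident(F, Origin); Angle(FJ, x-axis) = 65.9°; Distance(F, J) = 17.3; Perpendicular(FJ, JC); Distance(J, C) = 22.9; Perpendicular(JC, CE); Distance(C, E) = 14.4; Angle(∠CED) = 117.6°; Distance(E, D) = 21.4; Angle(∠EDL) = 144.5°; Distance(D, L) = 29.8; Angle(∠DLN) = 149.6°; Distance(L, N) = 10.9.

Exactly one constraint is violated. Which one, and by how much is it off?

Distance(L, N) = 10.9 — off by 5.20.

F = (0.00, 0.00) ✓; FJ at 65.90° ✓; |FJ| = 17.30 ✓; ∠(FJ, JC) = 90.00° ✓; |JC| = 22.90 ✓; ∠(JC, CE) = 90.00° ✓; |CE| = 14.40 ✓; ∠CED = 117.6° ✓; |ED| = 21.40 ✓; ∠EDL = 144.5° ✓; |DL| = 29.80 ✓; ∠DLN = 149.6° ✓; |LN| = 5.700 ✗.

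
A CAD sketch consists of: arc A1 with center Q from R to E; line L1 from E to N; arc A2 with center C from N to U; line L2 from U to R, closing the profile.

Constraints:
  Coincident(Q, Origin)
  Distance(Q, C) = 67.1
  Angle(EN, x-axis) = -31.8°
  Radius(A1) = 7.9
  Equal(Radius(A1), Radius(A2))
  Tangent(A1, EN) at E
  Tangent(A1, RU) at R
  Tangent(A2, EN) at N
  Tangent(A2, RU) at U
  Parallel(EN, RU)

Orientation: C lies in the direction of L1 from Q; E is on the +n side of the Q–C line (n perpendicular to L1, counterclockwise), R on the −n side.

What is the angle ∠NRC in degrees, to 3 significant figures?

6.54°

Tangency of A1 to both parallel lines with radius 7.9 puts E and R at Q ± 7.9·n: E = (4.16, 6.71), R = (-4.16, -6.71). Equal radii place N and U the same way about C: N = C + 7.9·n = (61.2, -28.6), U = C − 7.9·n = (52.9, -42.1). Then cos ∠NRC = RN·RC / (|RN||RC|), giving 6.54°.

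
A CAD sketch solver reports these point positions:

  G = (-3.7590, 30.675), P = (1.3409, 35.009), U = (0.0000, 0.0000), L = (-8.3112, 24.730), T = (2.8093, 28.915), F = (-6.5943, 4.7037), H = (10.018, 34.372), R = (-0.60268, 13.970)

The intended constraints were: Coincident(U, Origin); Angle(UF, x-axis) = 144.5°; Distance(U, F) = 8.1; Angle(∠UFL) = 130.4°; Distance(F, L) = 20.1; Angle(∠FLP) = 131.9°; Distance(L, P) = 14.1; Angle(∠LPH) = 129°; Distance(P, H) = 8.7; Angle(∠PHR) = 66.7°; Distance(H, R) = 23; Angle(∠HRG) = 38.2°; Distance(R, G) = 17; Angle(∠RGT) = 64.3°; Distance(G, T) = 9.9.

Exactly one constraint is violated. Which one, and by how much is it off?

Distance(G, T) = 9.9 — off by 3.10.

U = (0.00, 0.00) ✓; UF at 144.5° ✓; |UF| = 8.100 ✓; ∠UFL = 130.4° ✓; |FL| = 20.10 ✓; ∠FLP = 131.9° ✓; |LP| = 14.10 ✓; ∠LPH = 129.0° ✓; |PH| = 8.700 ✓; ∠PHR = 66.70° ✓; |HR| = 23.00 ✓; ∠HRG = 38.20° ✓; |RG| = 17.00 ✓; ∠RGT = 64.30° ✓; |GT| = 6.800 ✗.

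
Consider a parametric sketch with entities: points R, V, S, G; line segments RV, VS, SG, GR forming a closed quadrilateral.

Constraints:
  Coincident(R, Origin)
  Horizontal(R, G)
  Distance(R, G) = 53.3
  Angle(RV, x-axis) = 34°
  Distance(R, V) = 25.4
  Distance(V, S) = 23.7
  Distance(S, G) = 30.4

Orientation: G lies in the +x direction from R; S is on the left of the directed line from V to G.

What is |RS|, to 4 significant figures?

49.10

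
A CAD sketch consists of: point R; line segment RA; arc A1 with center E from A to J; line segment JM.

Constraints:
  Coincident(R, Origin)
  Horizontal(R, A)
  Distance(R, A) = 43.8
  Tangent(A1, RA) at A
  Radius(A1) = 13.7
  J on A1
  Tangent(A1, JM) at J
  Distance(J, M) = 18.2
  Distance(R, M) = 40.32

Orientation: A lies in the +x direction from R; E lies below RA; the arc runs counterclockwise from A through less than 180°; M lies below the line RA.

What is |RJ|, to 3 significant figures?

32.4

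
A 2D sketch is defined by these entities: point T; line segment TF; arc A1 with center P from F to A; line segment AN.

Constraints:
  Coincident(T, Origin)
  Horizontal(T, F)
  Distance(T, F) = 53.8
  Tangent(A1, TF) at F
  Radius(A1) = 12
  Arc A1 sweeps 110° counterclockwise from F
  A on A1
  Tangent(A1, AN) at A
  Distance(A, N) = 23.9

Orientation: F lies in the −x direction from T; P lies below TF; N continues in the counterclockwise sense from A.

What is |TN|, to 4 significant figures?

68.74

T is at the origin; T and F share the same y with |TF| = 53.8 and F on the −x side, so F = (-53.80, 0.000). Since A1 is tangent to TF there, PF ⟂ TF, so P = F + (0, -12) = (-53.80, -12.00). On A1, F sits at bearing 90° from P; a 110° counterclockwise sweep puts A at bearing 200°, so A = P + 12.0·(cos 200°, sin 200°) = (-65.08, -16.10). Tangency of A1 to AN means the radius PA is perpendicular to AN, so AN runs along (−sin 200°, cos 200°); with |AN| = 23.9, N = (-56.90, -38.56). Then |TN| = |N − T| = 68.74.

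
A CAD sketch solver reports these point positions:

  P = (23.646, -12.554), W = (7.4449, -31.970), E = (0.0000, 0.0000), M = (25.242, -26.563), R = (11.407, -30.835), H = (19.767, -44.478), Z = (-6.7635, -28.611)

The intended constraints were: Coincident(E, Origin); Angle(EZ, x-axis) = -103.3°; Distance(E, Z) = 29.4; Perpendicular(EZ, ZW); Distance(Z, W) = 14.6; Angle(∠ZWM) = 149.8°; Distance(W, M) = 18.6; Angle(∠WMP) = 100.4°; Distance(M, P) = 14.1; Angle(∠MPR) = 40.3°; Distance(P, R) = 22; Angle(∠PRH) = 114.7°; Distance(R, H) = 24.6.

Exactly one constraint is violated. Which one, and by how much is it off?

Distance(R, H) = 24.6 — off by 8.60.

E = (0.00, 0.00) ✓; EZ at -103.3° ✓; |EZ| = 29.40 ✓; ∠(EZ, ZW) = 90.00° ✓; |ZW| = 14.60 ✓; ∠ZWM = 149.8° ✓; |WM| = 18.60 ✓; ∠WMP = 100.4° ✓; |MP| = 14.10 ✓; ∠MPR = 40.30° ✓; |PR| = 22.00 ✓; ∠PRH = 114.7° ✓; |RH| = 16.00 ✗.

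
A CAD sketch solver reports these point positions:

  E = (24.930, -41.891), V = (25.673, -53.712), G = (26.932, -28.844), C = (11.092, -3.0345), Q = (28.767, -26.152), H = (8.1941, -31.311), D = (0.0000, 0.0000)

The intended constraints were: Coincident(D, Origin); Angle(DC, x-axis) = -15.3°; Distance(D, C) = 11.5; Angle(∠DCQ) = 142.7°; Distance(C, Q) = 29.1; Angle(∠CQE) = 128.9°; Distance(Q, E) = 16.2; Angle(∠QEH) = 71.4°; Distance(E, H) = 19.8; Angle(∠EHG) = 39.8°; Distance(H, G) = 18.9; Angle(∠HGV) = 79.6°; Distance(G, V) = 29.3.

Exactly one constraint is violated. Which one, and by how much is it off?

Distance(G, V) = 29.3 — off by 4.40.

D = (0.00, 0.00) ✓; DC at -15.30° ✓; |DC| = 11.50 ✓; ∠DCQ = 142.7° ✓; |CQ| = 29.10 ✓; ∠CQE = 128.9° ✓; |QE| = 16.20 ✓; ∠QEH = 71.40° ✓; |EH| = 19.80 ✓; ∠EHG = 39.80° ✓; |HG| = 18.90 ✓; ∠HGV = 79.60° ✓; |GV| = 24.90 ✗.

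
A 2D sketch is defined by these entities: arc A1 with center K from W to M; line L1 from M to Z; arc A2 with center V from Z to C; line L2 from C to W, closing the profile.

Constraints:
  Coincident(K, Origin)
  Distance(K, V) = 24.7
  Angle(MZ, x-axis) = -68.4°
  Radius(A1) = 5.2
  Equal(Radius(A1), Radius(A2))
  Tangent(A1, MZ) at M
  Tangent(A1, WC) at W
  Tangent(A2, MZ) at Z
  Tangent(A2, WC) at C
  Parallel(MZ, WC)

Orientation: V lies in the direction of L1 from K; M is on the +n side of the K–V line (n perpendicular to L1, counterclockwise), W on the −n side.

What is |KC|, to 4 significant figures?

25.24

Tangency of A1 to both parallel lines with radius 5.2 puts M and W at K ± 5.2·n: M = (4.835, 1.914), W = (-4.835, -1.914). Equal radii place Z and C the same way about V: Z = V + 5.2·n = (13.93, -21.05), C = V − 5.2·n = (4.258, -24.88). Then |KC| = |C − K| = 25.24.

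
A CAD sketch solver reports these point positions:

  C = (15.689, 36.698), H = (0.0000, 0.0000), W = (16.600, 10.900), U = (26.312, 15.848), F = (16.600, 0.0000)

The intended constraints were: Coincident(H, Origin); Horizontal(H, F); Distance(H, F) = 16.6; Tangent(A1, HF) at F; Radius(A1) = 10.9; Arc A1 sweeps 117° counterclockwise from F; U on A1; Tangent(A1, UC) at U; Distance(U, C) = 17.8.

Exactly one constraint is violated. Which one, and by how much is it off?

Distance(U, C) = 17.8 — off by 5.60.

H = (0.00, 0.00) ✓; H.y = 0.00, F.y = 0.00 ✓; |HF| = 16.60 ✓; ∠(WF, FH) = 90.00° ✓; |WF| = 10.90 ✓; bearing(W→U) − bearing(W→F) = 117.0° ✓; |WU| = 10.90 ✓; ∠(WU, UC) = 90.00° ✓; |UC| = 23.40 ✗.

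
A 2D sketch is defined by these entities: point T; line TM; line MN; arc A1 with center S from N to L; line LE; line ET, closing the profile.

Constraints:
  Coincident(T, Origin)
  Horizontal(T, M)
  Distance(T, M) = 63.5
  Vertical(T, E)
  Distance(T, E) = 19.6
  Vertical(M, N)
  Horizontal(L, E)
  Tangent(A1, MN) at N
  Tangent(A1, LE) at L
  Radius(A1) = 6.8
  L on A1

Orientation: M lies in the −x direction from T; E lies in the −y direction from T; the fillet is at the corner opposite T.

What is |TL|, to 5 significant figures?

59.992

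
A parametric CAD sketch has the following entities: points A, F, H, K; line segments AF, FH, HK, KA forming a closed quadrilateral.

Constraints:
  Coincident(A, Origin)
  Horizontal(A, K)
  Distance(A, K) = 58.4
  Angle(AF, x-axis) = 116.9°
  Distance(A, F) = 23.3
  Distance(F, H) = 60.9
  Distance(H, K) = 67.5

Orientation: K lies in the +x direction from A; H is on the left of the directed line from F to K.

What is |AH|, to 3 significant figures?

71.2

A is at the origin; A and K share the same y with |AK| = 58.4 and K in +x, so K = (58.4, 0). AF runs at 116.9° with |AF| = 23.3, so F = (-10.5, 20.8). H is determined by |FH| = 60.9 and |HK| = 67.5 together: it lies at the intersection of circle(F, 60.9) and circle(K, 67.5). With |FK| = 72.0, the foot of the radical line on FK is 30.1 from F and the perpendicular offset is √(60.9² − 30.1²) = 52.9. Taking the left-of-FK solution: H = (33.6, 62.8).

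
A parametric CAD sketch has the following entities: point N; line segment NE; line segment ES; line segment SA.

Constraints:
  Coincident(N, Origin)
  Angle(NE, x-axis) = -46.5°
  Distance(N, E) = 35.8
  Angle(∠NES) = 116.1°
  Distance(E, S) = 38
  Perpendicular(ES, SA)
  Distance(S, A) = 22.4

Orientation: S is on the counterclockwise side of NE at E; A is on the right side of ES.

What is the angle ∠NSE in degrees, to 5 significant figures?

30.885°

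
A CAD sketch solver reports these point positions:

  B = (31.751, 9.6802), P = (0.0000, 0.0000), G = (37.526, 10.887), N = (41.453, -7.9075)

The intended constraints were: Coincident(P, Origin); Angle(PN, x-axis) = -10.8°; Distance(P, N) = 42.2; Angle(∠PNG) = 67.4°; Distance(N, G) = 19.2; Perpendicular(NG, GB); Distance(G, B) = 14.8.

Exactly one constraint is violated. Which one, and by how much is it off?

Distance(G, B) = 14.8 — off by 8.90.

P = (0.00, 0.00) ✓; PN at -10.80° ✓; |PN| = 42.20 ✓; ∠PNG = 67.40° ✓; |NG| = 19.20 ✓; ∠(NG, GB) = 90.00° ✓; |GB| = 5.900 ✗.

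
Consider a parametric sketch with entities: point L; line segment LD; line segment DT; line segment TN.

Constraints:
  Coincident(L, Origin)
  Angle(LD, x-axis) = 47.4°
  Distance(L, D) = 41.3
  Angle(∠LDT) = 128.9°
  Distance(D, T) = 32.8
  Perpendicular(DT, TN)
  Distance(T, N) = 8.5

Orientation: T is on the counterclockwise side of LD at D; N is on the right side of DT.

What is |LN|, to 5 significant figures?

71.425

∠LDT = 128.9°, so DT runs at 47.4° + (180° − 128.9°) = 98.500° from the x-axis; with |DT| = 32.8, T = D + 32.8·(cos 98.500°, sin 98.500°) = (23.107, 62.841). The perpendicularity gives TN at right angles to DT; with |TN| = 8.5 on the right of DT, N = T + 8.5·(0.98902, 0.14781) = (31.513, 64.097). Then |LN| = |N − L| = 71.425.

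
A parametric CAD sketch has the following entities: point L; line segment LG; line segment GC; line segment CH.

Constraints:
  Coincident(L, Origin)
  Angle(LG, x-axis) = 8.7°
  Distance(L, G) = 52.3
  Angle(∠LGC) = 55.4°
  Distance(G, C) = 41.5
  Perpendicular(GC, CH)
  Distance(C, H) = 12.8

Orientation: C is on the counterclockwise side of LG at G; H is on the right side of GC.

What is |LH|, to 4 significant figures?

57.08

∠LGC = 55.4°, so GC runs at 8.7° + (180° − 55.4°) = 133.3° from the x-axis; with |GC| = 41.5, C = G + 41.5·(cos 133.3°, sin 133.3°) = (23.24, 38.11). GC ⟂ CH; with |CH| = 12.8 on the right of GC, H = C + 12.8·(0.7278, 0.6858) = (32.55, 46.89). Then |LH| = |H − L| = 57.08.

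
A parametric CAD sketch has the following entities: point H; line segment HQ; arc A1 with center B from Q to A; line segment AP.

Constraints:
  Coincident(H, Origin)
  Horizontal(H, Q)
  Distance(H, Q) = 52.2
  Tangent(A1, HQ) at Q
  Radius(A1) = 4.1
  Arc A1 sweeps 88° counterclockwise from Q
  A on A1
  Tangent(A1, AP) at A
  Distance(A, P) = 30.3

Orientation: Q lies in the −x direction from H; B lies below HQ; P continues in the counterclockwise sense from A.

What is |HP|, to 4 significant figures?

66.80

H is at the origin; H and Q share the same y with |HQ| = 52.2 and Q on the −x side, so Q = (-52.20, 0.000). Tangency of A1 to HQ means the radius BQ is perpendicular to HQ, so B = Q + (0, -4.1) = (-52.20, -4.100). On A1, Q sits at bearing 90° from B; an 88° counterclockwise sweep puts A at bearing 178°, so A = B + 4.1·(cos 178°, sin 178°) = (-56.30, -3.957). The tangent condition forces BA to be normal to AP, so AP runs along (−sin 178°, cos 178°); with |AP| = 30.3, P = (-57.35, -34.24). Then |HP| = |P − H| = 66.80.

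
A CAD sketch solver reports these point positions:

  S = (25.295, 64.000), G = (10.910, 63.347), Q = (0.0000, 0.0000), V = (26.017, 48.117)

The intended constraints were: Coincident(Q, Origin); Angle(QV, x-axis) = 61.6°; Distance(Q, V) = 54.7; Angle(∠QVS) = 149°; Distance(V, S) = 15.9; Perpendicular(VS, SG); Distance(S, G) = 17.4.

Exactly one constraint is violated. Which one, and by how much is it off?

Distance(S, G) = 17.4 — off by 3.00.

Q = (0.00, 0.00) ✓; QV at 61.60° ✓; |QV| = 54.70 ✓; ∠QVS = 149.0° ✓; |VS| = 15.90 ✓; ∠(VS, SG) = 90.00° ✓; |SG| = 14.40 ✗.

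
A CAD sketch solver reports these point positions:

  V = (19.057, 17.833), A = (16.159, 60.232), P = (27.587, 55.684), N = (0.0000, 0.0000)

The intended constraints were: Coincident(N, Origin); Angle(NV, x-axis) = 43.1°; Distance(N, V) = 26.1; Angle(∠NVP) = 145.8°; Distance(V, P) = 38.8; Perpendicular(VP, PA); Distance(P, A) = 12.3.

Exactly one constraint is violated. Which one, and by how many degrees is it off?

Perpendicular(VP, PA) — off by 9.00°.

N = (0.00, 0.00) ✓; NV at 43.10° ✓; |NV| = 26.10 ✓; ∠NVP = 145.8° ✓; |VP| = 38.80 ✓; ∠(VP, PA) = 81.00° ✗; |PA| = 12.30 ✓.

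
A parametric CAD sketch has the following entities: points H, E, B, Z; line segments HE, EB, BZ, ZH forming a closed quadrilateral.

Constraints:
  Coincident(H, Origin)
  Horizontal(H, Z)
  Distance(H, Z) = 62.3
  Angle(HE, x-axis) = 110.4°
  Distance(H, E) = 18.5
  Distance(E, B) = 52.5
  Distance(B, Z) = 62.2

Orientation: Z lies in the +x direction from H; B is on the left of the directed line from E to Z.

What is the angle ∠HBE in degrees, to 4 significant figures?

15.78°

Checks: |EB| = 52.50 ✓; |BZ| = 62.20 ✓.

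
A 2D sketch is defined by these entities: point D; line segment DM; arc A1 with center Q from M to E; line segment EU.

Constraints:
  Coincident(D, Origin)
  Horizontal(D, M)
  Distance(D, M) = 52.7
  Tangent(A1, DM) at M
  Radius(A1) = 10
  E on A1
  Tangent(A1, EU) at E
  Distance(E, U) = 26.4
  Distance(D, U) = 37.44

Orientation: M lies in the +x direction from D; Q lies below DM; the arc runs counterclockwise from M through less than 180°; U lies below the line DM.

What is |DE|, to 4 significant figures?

45.04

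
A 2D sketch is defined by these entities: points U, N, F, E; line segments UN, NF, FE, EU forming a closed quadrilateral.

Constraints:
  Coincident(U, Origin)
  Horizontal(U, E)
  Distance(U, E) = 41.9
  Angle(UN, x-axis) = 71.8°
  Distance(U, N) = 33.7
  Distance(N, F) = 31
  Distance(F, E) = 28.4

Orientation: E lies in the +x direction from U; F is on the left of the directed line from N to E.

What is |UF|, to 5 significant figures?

50.130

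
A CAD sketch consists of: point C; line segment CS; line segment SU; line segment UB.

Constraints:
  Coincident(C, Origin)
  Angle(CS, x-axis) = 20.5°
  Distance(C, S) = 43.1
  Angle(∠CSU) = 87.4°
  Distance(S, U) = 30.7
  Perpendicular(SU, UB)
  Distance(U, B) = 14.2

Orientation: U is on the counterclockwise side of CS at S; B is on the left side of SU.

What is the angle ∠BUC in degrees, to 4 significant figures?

33.73°

C is at the origin; CS runs at 20.5° with length 43.1, so S = 43.1·(cos 20.5°, sin 20.5°) = (40.37, 15.09). ∠CSU = 87.4°, so SU runs at 20.5° + (180° − 87.4°) = 113.1° from the x-axis; with |SU| = 30.7, U = S + 30.7·(cos 113.1°, sin 113.1°) = (28.33, 43.33). SU ⟂ UB; with |UB| = 14.2 on the left of SU, B = U + 14.2·(-0.9198, -0.3923) = (15.26, 37.76). Then cos ∠BUC = UB·UC / (|UB||UC|), giving 33.73°.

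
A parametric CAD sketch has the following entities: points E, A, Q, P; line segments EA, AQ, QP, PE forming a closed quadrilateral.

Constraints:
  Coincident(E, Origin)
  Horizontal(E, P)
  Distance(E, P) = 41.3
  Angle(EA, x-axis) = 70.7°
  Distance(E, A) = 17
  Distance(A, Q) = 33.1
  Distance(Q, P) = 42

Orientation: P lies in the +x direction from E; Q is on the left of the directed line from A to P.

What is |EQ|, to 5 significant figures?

49.090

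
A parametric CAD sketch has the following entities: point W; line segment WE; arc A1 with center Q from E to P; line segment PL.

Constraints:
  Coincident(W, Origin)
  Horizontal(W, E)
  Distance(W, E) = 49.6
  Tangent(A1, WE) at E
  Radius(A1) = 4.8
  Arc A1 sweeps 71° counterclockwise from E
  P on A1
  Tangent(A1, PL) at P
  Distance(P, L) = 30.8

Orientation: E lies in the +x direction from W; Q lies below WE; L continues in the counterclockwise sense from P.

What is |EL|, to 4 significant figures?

35.49

On A1, E sits at bearing 90° from Q; a 71° counterclockwise sweep puts P at bearing 161°, so P = Q + 4.8·(cos 161°, sin 161°) = (45.06, -3.237). The tangent condition forces QP to be normal to PL, so PL runs along (−sin 161°, cos 161°); with |PL| = 30.8, L = (35.03, -32.36). Then |EL| = |L − E| = 35.49.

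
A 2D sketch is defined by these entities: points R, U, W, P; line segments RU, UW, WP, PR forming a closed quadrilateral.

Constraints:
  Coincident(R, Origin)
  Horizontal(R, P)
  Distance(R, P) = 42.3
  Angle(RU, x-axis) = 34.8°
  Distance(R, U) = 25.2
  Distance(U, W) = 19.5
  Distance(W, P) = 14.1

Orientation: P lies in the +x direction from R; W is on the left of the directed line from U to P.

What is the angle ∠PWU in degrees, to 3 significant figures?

99.9°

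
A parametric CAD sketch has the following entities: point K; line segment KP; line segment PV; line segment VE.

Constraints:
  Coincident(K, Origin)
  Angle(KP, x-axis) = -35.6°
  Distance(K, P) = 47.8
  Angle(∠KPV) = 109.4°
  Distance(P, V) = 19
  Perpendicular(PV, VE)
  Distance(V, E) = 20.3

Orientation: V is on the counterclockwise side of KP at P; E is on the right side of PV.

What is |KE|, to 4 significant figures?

74.11

K is at the origin; KP runs at -35.6° with length 47.8, so P = 47.8·(cos -35.6°, sin -35.6°) = (38.87, -27.83). ∠KPV = 109.4°, so PV runs at -35.6° + (180° − 109.4°) = 35.00° from the x-axis; with |PV| = 19.0, V = P + 19.0·(cos 35.00°, sin 35.00°) = (54.43, -16.93). PV ⟂ VE; with |VE| = 20.3 on the right of PV, E = V + 20.3·(0.5736, -0.8192) = (66.07, -33.56). Then |KE| = |E − K| = 74.11.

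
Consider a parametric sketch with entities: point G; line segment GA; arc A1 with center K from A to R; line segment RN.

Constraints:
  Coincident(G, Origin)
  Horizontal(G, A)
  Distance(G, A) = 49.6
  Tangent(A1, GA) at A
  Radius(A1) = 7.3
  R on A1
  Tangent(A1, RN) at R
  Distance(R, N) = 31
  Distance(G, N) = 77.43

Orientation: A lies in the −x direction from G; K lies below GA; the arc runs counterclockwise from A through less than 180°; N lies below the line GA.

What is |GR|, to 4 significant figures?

56.11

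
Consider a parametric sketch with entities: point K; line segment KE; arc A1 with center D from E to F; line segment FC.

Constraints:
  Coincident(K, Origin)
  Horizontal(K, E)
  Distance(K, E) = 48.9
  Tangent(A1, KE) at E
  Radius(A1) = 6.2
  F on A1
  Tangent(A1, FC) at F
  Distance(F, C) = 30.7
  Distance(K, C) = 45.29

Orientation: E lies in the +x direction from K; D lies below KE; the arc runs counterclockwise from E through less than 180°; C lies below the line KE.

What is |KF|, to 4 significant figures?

43.32

Checks: K = (0.00, 0.00) ✓; |DF| = 6.200 ✓; ∠(DF, FC) = 90.00° ✓; |FC| = 30.70 ✓; |KC| = 45.29 ✓.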